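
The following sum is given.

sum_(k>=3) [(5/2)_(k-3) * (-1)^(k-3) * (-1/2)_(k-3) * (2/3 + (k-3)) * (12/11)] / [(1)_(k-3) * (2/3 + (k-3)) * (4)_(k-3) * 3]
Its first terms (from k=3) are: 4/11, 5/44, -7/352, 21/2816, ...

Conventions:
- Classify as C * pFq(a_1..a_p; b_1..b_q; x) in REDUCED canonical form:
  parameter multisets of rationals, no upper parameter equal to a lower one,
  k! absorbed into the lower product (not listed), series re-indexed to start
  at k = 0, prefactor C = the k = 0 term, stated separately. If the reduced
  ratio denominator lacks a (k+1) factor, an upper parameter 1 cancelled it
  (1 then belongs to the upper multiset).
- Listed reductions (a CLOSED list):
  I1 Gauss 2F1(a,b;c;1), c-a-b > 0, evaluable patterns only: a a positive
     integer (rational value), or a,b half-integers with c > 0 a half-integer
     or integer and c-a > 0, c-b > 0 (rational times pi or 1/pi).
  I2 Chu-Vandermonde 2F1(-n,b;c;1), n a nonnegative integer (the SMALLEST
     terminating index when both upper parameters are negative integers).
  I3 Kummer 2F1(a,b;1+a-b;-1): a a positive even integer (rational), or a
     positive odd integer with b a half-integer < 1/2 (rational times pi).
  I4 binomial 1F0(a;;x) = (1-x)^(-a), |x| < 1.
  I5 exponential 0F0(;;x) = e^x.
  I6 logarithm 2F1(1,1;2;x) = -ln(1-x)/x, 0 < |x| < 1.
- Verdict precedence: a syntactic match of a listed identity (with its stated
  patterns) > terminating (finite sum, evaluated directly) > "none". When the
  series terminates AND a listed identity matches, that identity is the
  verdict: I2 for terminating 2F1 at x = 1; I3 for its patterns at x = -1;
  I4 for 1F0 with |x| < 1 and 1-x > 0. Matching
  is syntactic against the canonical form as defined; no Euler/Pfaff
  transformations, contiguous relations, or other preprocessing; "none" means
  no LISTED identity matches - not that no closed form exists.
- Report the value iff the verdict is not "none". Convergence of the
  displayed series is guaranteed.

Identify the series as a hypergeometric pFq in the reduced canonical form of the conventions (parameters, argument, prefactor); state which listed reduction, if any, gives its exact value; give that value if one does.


At argument -1: a 2F1 with upper {-1/2, 5/2}, lower {4}, scaled by C = 4/11. Verdict: none here - no I1-I6 shape fits x = -1 with lower {4}.

Key step: t_0 being 4/11, (1)_k (prefactor 4/11) is k! itself.
Ratio: r(k) = (-1) * (k-1/2) (k+5/2) / [(k+4) (k+1)] - rational in k, leading ratio (-1); with t_0 = 4/11, classification follows.


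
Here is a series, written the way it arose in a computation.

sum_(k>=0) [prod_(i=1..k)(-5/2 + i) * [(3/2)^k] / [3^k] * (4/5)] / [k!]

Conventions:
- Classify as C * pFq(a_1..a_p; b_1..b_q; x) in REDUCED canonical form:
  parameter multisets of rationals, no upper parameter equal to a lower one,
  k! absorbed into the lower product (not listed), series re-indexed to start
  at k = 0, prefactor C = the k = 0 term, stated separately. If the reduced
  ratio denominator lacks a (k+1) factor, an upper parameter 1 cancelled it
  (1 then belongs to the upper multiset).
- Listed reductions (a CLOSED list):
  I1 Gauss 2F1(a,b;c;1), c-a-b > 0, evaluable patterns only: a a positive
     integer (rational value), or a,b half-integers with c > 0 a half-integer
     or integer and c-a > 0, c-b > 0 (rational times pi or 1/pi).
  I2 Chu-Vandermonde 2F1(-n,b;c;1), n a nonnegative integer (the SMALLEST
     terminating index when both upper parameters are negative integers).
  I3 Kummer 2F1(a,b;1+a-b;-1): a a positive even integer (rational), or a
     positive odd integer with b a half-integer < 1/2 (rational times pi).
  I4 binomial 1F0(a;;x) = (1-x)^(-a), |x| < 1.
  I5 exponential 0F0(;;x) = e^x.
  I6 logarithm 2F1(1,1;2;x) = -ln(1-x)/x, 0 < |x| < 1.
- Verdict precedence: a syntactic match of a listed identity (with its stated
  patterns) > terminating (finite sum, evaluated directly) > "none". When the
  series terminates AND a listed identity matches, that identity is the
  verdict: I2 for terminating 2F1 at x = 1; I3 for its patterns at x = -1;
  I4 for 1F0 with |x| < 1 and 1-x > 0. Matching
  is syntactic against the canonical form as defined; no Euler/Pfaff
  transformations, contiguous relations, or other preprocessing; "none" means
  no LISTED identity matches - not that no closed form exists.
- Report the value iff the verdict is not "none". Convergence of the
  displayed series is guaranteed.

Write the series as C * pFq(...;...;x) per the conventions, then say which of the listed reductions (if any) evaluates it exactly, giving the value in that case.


At argument 1/2: a 1F0 with upper {-3/2}, lower {-}, scaled by C = 4/5. Verdict: binomial (I4) matches (the 1F0 binomial series: exponent 3/2, x = 1/2). Exact value: (4/5) * (1/2)^(3/2).

First insight: with t_0 = 4/5, the two k-th powers (prefactor 4/5) combine into one argument.
Term ratio: r(k) = (1/2) * (k-3/2) / [(k+1)] - rational in k, leading ratio (1/2); with t_0 = 4/5, classification follows.


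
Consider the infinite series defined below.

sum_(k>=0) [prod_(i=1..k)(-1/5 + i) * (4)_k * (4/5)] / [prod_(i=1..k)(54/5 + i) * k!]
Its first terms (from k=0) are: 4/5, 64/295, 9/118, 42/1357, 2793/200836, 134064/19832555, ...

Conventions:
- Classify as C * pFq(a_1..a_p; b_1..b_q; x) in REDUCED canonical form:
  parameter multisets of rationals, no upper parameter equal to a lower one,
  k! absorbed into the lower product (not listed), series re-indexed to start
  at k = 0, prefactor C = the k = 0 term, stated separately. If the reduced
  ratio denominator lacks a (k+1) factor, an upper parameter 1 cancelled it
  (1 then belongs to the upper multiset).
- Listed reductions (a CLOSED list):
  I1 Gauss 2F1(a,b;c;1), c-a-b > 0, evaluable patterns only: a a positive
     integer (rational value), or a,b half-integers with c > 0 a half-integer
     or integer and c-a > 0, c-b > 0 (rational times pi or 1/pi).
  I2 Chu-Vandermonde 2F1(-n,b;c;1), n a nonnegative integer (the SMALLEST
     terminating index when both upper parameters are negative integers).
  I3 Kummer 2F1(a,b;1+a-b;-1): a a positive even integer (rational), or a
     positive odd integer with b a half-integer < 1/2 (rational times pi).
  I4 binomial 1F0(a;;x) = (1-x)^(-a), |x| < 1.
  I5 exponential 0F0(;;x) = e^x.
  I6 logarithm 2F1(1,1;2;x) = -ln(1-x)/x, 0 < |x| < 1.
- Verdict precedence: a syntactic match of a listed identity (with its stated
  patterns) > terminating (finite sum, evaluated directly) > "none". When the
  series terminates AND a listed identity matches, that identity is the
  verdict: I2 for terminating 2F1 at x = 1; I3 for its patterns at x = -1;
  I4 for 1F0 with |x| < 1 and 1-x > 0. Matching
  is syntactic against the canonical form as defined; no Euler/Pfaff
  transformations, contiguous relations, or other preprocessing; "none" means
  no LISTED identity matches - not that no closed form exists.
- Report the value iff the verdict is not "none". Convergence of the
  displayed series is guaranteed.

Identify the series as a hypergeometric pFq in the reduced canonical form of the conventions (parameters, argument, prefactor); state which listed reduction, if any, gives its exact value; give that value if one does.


Canonical form: C = 4/5 times 2F1 with upper {4/5, 4}, lower {59/5}, x = 1. Verdict: this is Gauss's theorem (I1) (x = 1: the Gamma ratio telescopes since c-a-b = 7 > 0 and a = 4 in Z>0). Value: 18018/15625.

Key observation: with t_0 = 4/5, the running product (prefactor 4/5) telescopes to a rising factorial.
Term ratio: r(k) = 1 * (k+4/5) (k+4) / [(k+59/5) (k+1)] - rational in k, leading ratio 1; with t_0 = 4/5, classification follows.


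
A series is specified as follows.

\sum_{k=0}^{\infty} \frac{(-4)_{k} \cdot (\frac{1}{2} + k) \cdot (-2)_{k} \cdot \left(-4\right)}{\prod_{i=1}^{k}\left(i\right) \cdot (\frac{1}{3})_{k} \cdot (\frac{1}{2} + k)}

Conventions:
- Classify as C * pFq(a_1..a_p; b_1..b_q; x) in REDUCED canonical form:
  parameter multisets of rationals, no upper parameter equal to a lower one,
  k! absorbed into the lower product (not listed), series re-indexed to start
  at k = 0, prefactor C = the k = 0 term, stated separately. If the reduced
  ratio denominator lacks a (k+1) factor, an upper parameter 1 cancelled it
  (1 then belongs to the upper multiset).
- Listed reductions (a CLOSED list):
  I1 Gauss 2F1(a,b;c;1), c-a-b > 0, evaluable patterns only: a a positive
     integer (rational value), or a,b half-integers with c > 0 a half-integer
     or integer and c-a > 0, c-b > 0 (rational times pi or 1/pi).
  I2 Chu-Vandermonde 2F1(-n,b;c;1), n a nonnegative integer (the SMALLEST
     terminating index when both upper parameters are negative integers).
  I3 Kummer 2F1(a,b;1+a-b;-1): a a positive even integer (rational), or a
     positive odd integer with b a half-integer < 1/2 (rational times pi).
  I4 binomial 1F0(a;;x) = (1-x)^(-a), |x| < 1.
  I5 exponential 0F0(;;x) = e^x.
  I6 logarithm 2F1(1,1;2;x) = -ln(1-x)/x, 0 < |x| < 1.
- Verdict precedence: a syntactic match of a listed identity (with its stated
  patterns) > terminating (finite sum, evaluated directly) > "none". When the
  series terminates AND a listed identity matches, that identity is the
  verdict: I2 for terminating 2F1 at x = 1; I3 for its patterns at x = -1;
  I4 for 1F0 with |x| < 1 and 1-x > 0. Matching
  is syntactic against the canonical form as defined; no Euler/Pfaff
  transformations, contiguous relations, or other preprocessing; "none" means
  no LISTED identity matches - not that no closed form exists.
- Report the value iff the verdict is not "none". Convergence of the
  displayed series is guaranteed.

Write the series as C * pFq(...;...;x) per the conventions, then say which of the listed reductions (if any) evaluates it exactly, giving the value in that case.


Key observation: from the first term -4: the product of the first k integers (C = -4) is k!.
Step ratio: r(k) = 1 * (k-4) (k-2) / [(k+\frac{1}{3}) (k+1)] - rational; roots negated = parameters, x = 1, C = -4.

This is -4 * 2F1(-4, -2; \frac{1}{3}; 1) in reduced canonical form. Verdict at x = 1: Vandermonde's identity (I2) matches (terminating 2F1 at x = 1 with n = 2, b = -4, c = \frac{1}{3}). Value: -208.


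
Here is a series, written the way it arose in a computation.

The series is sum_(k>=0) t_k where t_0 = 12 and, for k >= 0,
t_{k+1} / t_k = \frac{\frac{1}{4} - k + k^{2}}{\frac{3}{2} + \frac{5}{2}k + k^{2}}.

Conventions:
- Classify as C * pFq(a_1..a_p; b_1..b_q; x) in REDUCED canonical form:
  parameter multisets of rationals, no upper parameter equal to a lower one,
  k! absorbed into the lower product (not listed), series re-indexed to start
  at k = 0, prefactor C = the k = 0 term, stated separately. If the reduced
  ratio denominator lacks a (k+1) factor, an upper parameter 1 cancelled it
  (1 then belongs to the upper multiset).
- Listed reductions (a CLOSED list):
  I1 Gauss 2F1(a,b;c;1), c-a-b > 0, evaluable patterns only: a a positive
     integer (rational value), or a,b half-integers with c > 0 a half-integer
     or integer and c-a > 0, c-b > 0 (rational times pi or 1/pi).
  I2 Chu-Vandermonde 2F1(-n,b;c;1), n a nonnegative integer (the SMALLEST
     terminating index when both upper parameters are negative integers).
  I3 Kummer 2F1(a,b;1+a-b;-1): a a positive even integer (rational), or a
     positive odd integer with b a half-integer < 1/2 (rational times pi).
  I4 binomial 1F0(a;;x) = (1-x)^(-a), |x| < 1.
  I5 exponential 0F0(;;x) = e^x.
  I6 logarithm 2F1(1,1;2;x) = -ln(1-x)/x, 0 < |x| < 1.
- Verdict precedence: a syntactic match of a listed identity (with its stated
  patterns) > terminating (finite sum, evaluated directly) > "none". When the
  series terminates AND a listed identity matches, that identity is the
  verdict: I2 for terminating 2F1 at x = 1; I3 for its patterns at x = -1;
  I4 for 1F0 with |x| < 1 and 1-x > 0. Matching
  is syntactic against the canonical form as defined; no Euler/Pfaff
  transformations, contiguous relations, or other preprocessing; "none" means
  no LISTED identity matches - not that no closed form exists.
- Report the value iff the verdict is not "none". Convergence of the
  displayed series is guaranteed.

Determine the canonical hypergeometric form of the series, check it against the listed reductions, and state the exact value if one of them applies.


This is 12 * 2F1(-\frac{1}{2}, -\frac{1}{2}; \frac{3}{2}; 1) in reduced canonical form. Verdict (x = 1): Gauss's theorem I1 (half-integer case) applies (x = 1; upper {-\frac{1}{2}, -\frac{1}{2}} half-integers, c = \frac{3}{2} in the evaluable pattern). Hence: \frac{9}{2} \cdot \pi.

Key observation: t_0 = 12 here, and roots of the ratio polynomials (C = 12) are the negated parameters.
Consecutive-term ratio: r(k) = 1 * (k-\frac{1}{2}) (k-\frac{1}{2}) / [(k+\frac{3}{2}) (k+1)] - rational; roots negated = parameters, x = 1, C = 12.


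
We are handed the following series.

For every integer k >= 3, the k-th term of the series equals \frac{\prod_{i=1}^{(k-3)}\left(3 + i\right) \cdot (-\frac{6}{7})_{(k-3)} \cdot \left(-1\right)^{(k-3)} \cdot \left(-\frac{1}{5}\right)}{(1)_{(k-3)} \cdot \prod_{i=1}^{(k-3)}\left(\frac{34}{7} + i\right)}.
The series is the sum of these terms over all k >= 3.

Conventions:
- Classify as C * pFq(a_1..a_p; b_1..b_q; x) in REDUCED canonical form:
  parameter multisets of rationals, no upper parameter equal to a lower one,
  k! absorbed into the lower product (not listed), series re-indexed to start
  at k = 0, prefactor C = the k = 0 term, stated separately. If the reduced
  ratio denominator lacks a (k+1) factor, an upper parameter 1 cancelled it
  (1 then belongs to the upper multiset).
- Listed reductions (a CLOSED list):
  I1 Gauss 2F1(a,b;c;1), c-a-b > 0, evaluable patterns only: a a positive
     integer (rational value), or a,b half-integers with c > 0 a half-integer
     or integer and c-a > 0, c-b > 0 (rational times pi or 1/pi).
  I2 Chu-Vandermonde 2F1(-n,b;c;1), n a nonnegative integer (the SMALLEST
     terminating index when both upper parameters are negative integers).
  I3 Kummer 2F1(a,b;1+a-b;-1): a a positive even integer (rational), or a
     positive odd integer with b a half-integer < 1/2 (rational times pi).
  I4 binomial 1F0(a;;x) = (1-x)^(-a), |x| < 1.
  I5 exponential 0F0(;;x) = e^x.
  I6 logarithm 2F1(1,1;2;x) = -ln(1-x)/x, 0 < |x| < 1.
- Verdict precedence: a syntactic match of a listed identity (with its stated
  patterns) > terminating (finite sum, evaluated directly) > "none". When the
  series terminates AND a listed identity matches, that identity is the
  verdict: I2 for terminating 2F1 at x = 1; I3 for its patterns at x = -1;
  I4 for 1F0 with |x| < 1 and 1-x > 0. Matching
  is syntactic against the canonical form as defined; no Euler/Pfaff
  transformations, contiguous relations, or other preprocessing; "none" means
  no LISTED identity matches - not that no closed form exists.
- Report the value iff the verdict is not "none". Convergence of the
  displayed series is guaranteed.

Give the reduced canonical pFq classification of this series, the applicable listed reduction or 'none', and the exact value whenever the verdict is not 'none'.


Canonical form: C = -\frac{1}{5} times 2F1 with upper {-\frac{6}{7}, 4}, lower {\frac{41}{7}}, x = -1. Verdict: Kummer's theorem (I3) fires (x = -1; c = \frac{41}{7} equals 1+a-b for upper {-\frac{6}{7}, 4}: listed pattern). Sum: -\frac{153}{490}.

The tell: with t_0 = -\frac{1}{5}, the running product (prefactor -1/5) telescopes to a rising factorial.
Step ratio: r(k) = -1 * (k-\frac{6}{7}) (k+4) / [(k+\frac{41}{7}) (k+1)] ; factor over Q: parameters, x = -1, and C = -\frac{1}{5}.


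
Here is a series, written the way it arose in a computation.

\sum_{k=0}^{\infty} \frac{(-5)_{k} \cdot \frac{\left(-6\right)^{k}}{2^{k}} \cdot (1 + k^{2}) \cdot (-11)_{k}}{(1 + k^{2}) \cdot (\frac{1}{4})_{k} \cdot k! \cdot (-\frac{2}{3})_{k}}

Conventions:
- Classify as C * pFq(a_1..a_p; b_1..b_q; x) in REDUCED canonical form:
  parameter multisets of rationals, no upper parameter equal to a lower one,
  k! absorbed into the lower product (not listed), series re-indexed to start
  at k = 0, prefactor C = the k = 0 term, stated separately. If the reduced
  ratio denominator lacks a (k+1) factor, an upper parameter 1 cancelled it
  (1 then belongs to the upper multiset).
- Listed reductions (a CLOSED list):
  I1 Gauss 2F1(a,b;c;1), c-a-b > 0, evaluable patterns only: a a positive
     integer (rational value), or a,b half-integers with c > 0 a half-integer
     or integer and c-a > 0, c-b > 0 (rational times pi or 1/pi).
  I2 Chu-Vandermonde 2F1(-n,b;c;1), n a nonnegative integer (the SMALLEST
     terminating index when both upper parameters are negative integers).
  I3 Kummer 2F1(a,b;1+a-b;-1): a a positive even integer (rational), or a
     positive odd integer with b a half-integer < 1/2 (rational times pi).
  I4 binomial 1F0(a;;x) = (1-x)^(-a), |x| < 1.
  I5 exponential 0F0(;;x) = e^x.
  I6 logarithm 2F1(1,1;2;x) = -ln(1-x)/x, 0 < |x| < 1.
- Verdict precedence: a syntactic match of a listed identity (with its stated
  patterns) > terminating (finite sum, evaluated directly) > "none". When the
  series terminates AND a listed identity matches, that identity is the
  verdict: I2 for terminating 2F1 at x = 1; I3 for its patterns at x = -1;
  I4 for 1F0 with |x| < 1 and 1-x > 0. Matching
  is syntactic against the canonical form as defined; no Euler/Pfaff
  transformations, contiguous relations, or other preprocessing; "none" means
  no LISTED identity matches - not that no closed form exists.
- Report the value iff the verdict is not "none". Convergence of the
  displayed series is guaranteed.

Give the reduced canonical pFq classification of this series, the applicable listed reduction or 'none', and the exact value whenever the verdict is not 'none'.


Prefactor 1, argument -3: 2F2 with upper {-11, -5} over lower {-\frac{2}{3}, \frac{1}{4}}. Verdict: terminating at k = 5: the factor (-5)_k kills every later term; summing the 6 survivors is exact. Its exact value is -\frac{170710451}{595}.

The tell: t_0 being 1, the two k-th powers (prefactor 1) combine into one argument.
Ratio: r(k) = -3 * (k-11) (k-5) / [(k-\frac{2}{3}) (k+\frac{1}{4}) (k+1)] - rational in k, leading ratio -3; with t_0 = 1, classification follows.


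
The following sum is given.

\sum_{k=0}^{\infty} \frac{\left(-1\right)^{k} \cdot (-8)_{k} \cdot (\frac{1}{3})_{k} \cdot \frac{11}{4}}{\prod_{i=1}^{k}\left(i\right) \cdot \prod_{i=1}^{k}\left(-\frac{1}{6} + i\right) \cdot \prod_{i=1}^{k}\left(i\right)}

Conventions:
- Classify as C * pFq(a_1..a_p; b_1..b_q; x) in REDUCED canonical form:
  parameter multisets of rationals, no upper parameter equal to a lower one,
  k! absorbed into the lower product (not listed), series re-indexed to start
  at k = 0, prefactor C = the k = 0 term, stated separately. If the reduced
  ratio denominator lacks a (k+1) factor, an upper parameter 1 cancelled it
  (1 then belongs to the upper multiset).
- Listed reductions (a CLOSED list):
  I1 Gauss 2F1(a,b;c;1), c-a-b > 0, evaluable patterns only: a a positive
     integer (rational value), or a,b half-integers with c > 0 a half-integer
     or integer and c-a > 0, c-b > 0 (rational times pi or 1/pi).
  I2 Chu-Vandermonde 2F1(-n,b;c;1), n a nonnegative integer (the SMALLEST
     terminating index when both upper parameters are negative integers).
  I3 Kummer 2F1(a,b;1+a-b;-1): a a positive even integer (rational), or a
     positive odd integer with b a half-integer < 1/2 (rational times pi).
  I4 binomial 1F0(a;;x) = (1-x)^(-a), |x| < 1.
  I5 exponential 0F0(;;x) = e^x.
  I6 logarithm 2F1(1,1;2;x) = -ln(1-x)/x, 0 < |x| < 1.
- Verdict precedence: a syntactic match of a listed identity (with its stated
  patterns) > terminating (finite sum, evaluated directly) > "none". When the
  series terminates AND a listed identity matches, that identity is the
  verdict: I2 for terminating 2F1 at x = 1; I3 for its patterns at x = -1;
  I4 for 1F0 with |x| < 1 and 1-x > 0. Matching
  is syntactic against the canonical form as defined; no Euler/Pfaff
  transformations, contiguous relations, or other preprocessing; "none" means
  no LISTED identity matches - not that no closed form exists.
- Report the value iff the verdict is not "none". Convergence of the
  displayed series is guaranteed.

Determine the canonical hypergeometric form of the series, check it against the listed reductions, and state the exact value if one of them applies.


x = -1 here; the reduced form reads 2F2, upper {-8, \frac{1}{3}}, lower {\frac{5}{6}, 1}, C = \frac{11}{4}. Verdict: terminating - no listed pattern fits, but -8 in the upper list cuts the series at k = 8; direct evaluation. Exact value: \frac{606251516767}{19665227700}.

The tell: t_0 = \frac{11}{4} here, and the lower running product (prefactor 11/4) is a rising factorial.
Step ratio: r(k) = -1 * (k-8) (k+\frac{1}{3}) / [(k+\frac{5}{6}) (k+1) (k+1)] - rational in k, leading ratio -1; with t_0 = \frac{11}{4}, classification follows.


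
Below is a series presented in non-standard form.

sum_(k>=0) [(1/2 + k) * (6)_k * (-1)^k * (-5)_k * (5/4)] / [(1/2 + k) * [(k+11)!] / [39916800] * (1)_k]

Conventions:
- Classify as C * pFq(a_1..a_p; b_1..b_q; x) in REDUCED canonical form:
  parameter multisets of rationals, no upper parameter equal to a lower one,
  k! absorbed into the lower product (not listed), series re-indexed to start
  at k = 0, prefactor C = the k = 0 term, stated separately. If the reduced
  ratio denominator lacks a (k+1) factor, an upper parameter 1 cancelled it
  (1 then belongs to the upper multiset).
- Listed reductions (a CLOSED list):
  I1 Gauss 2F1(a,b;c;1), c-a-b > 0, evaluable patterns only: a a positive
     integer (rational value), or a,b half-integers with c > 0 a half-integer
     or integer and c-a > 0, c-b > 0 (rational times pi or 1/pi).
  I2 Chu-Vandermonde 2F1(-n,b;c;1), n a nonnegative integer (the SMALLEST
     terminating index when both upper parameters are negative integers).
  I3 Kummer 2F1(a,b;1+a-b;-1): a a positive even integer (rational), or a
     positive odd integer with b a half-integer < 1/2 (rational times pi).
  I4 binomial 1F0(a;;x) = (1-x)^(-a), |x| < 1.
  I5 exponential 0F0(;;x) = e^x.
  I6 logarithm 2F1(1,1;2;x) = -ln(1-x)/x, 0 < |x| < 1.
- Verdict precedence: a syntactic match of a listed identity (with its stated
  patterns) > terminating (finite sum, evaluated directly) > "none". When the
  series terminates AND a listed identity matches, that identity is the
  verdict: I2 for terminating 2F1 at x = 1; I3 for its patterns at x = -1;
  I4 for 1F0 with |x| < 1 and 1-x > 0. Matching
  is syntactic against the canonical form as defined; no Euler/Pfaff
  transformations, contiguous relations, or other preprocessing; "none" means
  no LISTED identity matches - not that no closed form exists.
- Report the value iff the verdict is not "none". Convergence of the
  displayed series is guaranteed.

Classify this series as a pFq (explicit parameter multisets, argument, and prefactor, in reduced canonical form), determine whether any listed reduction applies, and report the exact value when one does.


Prefactor 5/4, argument -1: 2F1 with upper {-5, 6} over lower {12}. Verdict at x = -1: Kummer's theorem (I3) matches (x = -1; c = 12 equals 1+a-b for upper {-5, 6}: listed pattern). Hence: 165/16.

Key step: x = (-1) and striking the common factor k + 1/2 reduces the term (C = 5/4, x = -1).
Term ratio: r(k) = (-1) * (k-5) (k+6) / [(k+12) (k+1)] ; factor over Q: parameters, x = (-1), and C = 5/4.


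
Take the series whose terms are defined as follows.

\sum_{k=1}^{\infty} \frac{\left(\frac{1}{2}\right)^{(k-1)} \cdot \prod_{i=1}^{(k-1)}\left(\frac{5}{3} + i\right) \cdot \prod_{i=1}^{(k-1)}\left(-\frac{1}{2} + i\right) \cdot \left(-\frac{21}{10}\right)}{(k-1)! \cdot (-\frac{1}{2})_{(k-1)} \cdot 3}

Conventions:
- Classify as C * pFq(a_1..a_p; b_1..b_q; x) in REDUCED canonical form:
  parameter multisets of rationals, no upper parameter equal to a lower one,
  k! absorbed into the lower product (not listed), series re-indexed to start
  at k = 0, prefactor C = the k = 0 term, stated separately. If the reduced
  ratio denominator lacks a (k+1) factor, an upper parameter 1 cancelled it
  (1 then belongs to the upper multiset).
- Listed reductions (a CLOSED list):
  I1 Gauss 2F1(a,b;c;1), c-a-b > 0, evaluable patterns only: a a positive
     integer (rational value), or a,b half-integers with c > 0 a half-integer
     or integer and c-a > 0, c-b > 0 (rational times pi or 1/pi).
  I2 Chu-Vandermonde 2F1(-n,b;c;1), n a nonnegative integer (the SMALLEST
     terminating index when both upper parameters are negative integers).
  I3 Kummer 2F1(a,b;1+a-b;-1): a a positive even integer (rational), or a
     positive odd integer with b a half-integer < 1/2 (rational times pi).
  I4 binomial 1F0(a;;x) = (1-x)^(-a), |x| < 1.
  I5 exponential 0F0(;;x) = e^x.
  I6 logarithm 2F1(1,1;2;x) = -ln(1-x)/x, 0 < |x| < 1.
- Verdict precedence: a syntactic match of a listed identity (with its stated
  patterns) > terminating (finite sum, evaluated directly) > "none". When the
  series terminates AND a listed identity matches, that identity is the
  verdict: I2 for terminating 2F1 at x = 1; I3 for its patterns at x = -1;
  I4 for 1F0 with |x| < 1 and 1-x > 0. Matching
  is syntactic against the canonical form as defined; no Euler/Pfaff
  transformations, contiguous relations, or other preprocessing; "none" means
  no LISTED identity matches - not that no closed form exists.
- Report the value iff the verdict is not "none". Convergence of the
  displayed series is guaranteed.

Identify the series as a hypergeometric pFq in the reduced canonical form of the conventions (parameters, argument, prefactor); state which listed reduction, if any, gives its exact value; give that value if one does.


Reduced: x = \frac{1}{2}, 2F1, upper = {\frac{1}{2}, \frac{8}{3}}, lower = {-\frac{1}{2}}, C = -\frac{7}{10}. Verdict: none. No listed pattern accepts 2F1(\frac{1}{2}, \frac{8}{3}; -\frac{1}{2}; \frac{1}{2}).

Key step: with t_0 = -\frac{7}{10}, the running product (prefactor -7/10) telescopes to a rising factorial.
Adjacent-term ratio: r(k) = \frac{1}{2} * (k+\frac{1}{2}) (k+\frac{8}{3}) / [(k-\frac{1}{2}) (k+1)] - rational in k. x = \frac{1}{2}; t_0 = -\frac{7}{10}; negate the roots.


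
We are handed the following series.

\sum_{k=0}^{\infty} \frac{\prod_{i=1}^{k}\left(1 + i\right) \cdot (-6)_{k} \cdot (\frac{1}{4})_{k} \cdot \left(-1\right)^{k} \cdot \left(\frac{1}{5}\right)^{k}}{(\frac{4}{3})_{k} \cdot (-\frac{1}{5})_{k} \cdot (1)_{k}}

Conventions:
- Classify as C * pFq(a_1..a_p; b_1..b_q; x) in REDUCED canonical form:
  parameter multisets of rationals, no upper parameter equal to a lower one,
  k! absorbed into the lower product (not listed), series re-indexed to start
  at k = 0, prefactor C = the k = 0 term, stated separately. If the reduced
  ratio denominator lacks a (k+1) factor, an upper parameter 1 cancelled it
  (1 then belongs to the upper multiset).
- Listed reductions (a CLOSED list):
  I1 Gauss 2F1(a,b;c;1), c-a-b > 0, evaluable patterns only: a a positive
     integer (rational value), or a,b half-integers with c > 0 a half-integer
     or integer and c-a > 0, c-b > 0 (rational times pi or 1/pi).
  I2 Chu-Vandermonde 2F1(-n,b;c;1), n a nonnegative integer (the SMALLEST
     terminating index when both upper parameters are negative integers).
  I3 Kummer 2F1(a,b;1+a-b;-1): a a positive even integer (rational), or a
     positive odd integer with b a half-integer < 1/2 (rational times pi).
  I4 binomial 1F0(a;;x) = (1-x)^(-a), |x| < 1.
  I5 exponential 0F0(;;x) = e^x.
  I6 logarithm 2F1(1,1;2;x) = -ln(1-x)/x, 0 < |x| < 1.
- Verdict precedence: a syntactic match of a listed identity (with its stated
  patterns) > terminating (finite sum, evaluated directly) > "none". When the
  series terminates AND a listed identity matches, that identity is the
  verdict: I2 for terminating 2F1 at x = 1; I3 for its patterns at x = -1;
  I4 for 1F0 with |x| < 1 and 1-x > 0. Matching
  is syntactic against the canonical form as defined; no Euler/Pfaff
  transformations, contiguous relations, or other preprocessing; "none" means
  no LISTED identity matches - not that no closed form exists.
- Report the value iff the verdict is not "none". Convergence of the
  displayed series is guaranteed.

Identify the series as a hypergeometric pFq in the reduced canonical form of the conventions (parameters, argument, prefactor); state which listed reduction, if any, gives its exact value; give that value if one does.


Reduced: x = -\frac{1}{5}, 3F2, upper = {-6, \frac{1}{4}, 2}, lower = {-\frac{1}{5}, \frac{4}{3}}, C = 1. Verdict: terminating (-6 upstairs). 7 nonzero terms in all; added directly. Sum: -\frac{24455566195}{5299503104}.

The tell: t_0 being 1, (1)_k (prefactor 1) is k! itself.
Term ratio: r(k) = -\frac{1}{5} * (k-6) (k+\frac{1}{4}) (k+2) / [(k-\frac{1}{5}) (k+\frac{4}{3}) (k+1)] - poly over poly, x = -\frac{1}{5} from leading terms; C = 1 at k = 0.


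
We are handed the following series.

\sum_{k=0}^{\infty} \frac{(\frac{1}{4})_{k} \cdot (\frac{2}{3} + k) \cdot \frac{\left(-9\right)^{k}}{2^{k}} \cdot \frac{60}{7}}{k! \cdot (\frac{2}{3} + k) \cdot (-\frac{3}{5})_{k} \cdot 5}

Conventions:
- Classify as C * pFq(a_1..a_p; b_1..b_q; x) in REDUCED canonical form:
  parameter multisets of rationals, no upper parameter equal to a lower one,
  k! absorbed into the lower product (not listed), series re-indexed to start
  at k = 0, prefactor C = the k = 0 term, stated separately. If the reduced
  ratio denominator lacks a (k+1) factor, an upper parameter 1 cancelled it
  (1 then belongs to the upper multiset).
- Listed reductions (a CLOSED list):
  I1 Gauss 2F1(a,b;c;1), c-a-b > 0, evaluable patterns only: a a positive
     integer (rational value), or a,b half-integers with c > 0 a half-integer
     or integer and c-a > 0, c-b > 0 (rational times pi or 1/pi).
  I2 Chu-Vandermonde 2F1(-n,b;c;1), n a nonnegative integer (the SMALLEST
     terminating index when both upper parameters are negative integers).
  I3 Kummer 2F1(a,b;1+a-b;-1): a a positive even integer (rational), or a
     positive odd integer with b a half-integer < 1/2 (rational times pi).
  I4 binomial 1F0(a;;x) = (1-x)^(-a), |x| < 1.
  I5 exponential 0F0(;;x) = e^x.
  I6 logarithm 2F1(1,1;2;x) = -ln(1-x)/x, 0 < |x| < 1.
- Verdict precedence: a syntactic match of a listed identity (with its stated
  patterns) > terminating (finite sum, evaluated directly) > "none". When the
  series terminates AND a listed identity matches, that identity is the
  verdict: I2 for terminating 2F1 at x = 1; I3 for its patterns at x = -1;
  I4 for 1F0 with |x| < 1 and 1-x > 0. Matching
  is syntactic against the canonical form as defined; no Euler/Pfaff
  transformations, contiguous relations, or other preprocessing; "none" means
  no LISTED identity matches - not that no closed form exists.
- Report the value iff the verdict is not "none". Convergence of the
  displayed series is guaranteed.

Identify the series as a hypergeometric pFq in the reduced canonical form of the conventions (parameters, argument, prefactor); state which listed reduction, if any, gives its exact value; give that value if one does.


Structural cue: t_0 = \frac{12}{7} here, and the two k-th powers (prefactor 12/7) combine into one argument.
Ratio: r(k) = -\frac{9}{2} * (k+\frac{1}{4}) / [(k-\frac{3}{5}) (k+1)] - rational; roots negated = parameters, x = -\frac{9}{2}, C = \frac{12}{7}.

x = -\frac{9}{2} here; the reduced form reads 1F1, upper {\frac{1}{4}}, lower {-\frac{3}{5}}, C = \frac{12}{7}. Verdict: none here - no I1-I6 shape fits x = -\frac{9}{2} with lower {-\frac{3}{5}}.


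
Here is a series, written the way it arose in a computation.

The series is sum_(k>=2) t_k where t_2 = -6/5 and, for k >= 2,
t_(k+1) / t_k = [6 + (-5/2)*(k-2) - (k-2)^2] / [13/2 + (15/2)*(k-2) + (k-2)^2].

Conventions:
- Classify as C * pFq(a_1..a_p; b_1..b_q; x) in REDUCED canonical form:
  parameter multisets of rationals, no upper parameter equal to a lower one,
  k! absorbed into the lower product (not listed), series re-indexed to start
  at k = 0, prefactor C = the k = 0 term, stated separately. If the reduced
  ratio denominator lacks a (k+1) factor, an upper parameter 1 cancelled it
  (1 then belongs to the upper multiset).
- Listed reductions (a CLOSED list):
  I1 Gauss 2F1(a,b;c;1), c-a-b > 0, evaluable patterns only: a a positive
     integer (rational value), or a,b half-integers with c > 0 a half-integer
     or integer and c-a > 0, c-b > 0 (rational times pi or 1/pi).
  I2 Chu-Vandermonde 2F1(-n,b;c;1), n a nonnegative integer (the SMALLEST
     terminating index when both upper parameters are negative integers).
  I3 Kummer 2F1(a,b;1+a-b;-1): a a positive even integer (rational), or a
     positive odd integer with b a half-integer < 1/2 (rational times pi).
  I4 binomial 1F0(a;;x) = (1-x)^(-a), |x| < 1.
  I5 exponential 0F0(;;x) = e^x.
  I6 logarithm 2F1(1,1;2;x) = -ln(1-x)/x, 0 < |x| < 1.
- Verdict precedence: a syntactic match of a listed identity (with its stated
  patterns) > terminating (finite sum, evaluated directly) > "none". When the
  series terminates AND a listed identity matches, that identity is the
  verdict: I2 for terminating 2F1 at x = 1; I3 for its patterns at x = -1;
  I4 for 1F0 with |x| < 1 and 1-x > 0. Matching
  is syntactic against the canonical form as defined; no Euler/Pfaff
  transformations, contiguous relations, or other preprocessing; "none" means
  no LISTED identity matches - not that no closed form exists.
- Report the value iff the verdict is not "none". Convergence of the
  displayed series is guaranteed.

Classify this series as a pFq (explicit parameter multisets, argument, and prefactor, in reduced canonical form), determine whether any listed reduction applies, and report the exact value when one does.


The series (x = -1) is 2F1: upper {-3/2, 4}, lower {13/2}, prefactor -6/5. Verdict: this is Kummer (I3) (x = -1; c = 13/2 equals 1+a-b for upper {-3/2, 4}: listed pattern). Hence: -99/40.

Key step: from the first term -6/5: roots of the ratio polynomials (C = -6/5) are the negated parameters.
Term ratio: r(k) = (-1) * (k-3/2) (k+4) / [(k+13/2) (k+1)] ; factor over Q: parameters, x = (-1), and C = -6/5.


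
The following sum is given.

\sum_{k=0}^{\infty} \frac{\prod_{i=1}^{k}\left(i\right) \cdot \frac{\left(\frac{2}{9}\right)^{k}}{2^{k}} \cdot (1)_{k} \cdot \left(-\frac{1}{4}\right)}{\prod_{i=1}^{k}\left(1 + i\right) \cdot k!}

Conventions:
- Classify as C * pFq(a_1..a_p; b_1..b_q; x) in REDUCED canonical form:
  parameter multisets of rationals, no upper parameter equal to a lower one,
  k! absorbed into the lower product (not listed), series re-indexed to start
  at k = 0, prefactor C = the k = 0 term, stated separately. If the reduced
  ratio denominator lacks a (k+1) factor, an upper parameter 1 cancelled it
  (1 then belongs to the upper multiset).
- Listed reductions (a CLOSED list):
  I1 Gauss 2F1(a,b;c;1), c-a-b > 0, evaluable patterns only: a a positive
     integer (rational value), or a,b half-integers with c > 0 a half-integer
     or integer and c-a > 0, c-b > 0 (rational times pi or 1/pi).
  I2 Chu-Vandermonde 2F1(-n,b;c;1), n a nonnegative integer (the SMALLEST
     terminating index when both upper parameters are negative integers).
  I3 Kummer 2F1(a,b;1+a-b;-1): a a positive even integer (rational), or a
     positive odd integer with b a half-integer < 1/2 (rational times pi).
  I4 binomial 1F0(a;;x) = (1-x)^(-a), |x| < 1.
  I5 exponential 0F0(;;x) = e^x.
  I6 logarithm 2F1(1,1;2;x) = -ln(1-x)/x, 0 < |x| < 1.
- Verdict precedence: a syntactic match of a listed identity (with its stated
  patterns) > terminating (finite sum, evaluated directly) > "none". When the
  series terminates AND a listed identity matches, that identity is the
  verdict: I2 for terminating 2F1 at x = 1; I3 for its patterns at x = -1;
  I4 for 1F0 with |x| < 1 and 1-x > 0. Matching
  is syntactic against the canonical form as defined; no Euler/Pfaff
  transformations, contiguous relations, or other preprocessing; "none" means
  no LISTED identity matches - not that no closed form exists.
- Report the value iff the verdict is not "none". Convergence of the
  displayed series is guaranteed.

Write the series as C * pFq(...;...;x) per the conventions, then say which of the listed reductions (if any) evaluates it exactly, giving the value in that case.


Reduced: x = \frac{1}{9}, 2F1, upper = {1, 1}, lower = {2}, C = -\frac{1}{4}. Verdict: the logarithmic series (I6) matches (the logarithm: parameters (1,1;2), x = \frac{1}{9}). Its exact value is \frac{9}{4} \cdot \ln\left(\frac{8}{9}\right).

Key step: with t_0 = -\frac{1}{4}, the running product (C = -1/4, x = 1/9) telescopes to a rising factorial.
Term ratio: r(k) = \frac{1}{9} * (k+1) (k+1) / [(k+2) (k+1)] - rational; roots negated = parameters, x = \frac{1}{9}, C = -\frac{1}{4}.


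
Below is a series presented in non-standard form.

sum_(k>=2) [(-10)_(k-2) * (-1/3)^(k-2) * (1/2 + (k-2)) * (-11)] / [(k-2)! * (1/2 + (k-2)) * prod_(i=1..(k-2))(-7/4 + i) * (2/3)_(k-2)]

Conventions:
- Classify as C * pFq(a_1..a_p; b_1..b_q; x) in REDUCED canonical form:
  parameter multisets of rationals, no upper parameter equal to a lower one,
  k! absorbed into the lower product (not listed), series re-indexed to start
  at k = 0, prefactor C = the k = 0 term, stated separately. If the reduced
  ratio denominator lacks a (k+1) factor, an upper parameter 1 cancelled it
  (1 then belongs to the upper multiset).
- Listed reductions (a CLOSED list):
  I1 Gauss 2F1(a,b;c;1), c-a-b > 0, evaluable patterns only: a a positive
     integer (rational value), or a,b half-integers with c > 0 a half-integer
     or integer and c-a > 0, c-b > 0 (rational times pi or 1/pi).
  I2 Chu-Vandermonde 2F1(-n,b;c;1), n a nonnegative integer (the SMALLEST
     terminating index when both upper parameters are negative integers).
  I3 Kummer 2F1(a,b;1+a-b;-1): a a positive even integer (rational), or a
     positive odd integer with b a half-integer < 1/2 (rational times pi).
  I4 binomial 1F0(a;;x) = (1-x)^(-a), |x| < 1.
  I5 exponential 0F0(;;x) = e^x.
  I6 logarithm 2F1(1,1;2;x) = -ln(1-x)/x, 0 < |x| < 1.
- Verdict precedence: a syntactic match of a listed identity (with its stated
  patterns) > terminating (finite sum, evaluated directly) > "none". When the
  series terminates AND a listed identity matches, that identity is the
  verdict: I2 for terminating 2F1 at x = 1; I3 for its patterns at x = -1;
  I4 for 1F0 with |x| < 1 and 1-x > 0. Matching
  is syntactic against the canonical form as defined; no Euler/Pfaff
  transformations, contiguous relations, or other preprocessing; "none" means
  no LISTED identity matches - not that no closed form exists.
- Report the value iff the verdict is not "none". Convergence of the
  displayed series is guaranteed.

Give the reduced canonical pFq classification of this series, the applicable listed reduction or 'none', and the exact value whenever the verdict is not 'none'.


Classification (C = -11): 1F2 with upper {-10}, lower {-3/4, 2/3}, argument x = -1/3. Verdict: terminating - no listed pattern fits, but -10 in the upper list cuts the series at k = 10; direct evaluation. Value: 155385624174240546211/386681540091721875.

Structural cue: from the first term -11: the lower running product (prefactor -11) is a rising factorial.
Adjacent-term ratio: r(k) = (-1/3) * (k-10) / [(k-3/4) (k+2/3) (k+1)] ; factor over Q: parameters, x = (-1/3), and C = -11.


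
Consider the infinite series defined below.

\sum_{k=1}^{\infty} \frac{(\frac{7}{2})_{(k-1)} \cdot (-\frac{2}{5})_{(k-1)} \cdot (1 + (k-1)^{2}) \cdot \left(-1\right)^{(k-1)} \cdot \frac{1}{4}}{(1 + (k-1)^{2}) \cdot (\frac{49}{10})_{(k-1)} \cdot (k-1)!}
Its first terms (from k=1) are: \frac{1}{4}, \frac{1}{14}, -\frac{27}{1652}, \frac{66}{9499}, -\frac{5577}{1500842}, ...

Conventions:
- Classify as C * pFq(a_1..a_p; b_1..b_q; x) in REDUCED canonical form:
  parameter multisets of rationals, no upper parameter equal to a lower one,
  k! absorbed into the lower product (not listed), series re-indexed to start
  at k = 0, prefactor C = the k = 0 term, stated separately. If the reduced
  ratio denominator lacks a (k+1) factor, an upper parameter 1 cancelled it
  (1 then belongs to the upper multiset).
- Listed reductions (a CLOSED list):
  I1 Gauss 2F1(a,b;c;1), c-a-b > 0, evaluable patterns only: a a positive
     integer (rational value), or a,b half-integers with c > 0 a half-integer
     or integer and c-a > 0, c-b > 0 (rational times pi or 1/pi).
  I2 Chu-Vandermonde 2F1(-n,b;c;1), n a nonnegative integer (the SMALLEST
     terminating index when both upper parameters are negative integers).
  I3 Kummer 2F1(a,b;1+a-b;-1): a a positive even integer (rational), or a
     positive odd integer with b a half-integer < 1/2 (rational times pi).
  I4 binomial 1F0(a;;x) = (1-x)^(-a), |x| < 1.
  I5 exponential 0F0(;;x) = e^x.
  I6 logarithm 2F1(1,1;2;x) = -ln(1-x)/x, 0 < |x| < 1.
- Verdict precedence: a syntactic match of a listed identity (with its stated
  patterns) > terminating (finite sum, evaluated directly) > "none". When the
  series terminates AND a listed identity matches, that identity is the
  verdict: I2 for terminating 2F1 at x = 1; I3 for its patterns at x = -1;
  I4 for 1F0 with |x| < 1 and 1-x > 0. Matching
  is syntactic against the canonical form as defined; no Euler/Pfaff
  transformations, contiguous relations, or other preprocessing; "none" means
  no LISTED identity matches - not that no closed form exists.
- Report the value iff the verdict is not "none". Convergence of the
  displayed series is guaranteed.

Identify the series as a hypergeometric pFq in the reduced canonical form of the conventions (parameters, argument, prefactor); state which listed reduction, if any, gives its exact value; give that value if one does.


This is \frac{1}{4} * 2F1(-\frac{2}{5}, \frac{7}{2}; \frac{49}{10}; -1) in reduced canonical form. Verdict: none - this 2F1 at x = -1 matches no listed pattern, and upper {-\frac{2}{5}, \frac{7}{2}} holds no stopper.

Key observation: x = -1 and the factor k^2 + 1 cancels (top and bottom), leaving C = 1/4, x = -1.
Ratio: r(k) = -1 * (k-\frac{2}{5}) (k+\frac{7}{2}) / [(k+\frac{49}{10}) (k+1)] - rational in k, leading ratio -1; with t_0 = \frac{1}{4}, classification follows.
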